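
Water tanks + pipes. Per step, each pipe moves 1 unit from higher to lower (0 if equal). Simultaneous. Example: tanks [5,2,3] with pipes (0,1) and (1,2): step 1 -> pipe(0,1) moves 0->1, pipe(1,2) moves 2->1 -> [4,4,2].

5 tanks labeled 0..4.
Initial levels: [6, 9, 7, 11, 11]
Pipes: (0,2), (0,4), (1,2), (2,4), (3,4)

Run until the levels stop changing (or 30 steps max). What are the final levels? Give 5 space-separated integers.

Step 1: flows [2->0,4->0,1->2,4->2,3=4] -> levels [8 8 8 11 9]
Step 2: flows [0=2,4->0,1=2,4->2,3->4] -> levels [9 8 9 10 8]
Step 3: flows [0=2,0->4,2->1,2->4,3->4] -> levels [8 9 7 9 11]
Step 4: flows [0->2,4->0,1->2,4->2,4->3] -> levels [8 8 10 10 8]
Step 5: flows [2->0,0=4,2->1,2->4,3->4] -> levels [9 9 7 9 10]
Step 6: flows [0->2,4->0,1->2,4->2,4->3] -> levels [9 8 10 10 7]
Step 7: flows [2->0,0->4,2->1,2->4,3->4] -> levels [9 9 7 9 10]
  -> period-2 cycle: step 7 state = step 5 state; never stabilizes
  -> state at step 30: (30-5) mod 2 = 1, same as step 6 -> [9 8 10 10 7]

Answer: 9 8 10 10 7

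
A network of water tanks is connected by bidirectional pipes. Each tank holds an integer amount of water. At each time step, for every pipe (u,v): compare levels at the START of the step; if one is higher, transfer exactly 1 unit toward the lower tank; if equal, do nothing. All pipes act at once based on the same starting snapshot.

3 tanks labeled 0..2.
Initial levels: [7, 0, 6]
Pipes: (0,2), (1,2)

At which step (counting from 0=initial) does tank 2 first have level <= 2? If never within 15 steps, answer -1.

Step 1: flows [0->2,2->1] -> levels [6 1 6]
Step 2: flows [0=2,2->1] -> levels [6 2 5]
Step 3: flows [0->2,2->1] -> levels [5 3 5]
Step 4: flows [0=2,2->1] -> levels [5 4 4]
Step 5: flows [0->2,1=2] -> levels [4 4 5]
Step 6: flows [2->0,2->1] -> levels [5 5 3]
Step 7: flows [0->2,1->2] -> levels [4 4 5]
  -> period-2 cycle (repeats step 5); tank 2 never drops to <=2
Tank 2 never reaches <=2 within 15 steps

Answer: -1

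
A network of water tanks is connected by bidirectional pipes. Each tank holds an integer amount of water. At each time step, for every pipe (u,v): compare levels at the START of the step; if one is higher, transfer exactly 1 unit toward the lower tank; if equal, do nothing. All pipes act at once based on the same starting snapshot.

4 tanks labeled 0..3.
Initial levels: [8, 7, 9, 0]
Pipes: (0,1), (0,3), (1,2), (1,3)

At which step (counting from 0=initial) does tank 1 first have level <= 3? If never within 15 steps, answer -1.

Step 1: flows [0->1,0->3,2->1,1->3] -> levels [6 8 8 2]
Step 2: flows [1->0,0->3,1=2,1->3] -> levels [6 6 8 4]
Step 3: flows [0=1,0->3,2->1,1->3] -> levels [5 6 7 6]
Step 4: flows [1->0,3->0,2->1,1=3] -> levels [7 6 6 5]
Step 5: flows [0->1,0->3,1=2,1->3] -> levels [5 6 6 7]
Step 6: flows [1->0,3->0,1=2,3->1] -> levels [7 6 6 5]
  -> period-2 cycle (repeats step 4); tank 1 never drops to <=3
Tank 1 never reaches <=3 within 15 steps

Answer: -1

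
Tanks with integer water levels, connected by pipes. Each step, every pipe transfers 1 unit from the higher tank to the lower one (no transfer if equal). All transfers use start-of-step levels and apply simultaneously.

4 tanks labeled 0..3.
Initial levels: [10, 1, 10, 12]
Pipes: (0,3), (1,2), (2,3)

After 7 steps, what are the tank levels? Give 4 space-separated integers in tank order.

Step 1: flows [3->0,2->1,3->2] -> levels [11 2 10 10]
Step 2: flows [0->3,2->1,2=3] -> levels [10 3 9 11]
Step 3: flows [3->0,2->1,3->2] -> levels [11 4 9 9]
Step 4: flows [0->3,2->1,2=3] -> levels [10 5 8 10]
Step 5: flows [0=3,2->1,3->2] -> levels [10 6 8 9]
Step 6: flows [0->3,2->1,3->2] -> levels [9 7 8 9]
Step 7: flows [0=3,2->1,3->2] -> levels [9 8 8 8]

Answer: 9 8 8 8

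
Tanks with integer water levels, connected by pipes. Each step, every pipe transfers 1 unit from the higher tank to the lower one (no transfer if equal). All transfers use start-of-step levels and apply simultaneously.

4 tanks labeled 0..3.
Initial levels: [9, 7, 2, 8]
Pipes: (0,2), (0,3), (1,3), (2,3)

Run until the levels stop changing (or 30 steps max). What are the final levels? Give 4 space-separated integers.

Answer: 6 6 6 8

Derivation:
Step 1: flows [0->2,0->3,3->1,3->2] -> levels [7 8 4 7]
Step 2: flows [0->2,0=3,1->3,3->2] -> levels [6 7 6 7]
Step 3: flows [0=2,3->0,1=3,3->2] -> levels [7 7 7 5]
Step 4: flows [0=2,0->3,1->3,2->3] -> levels [6 6 6 8]
Step 5: flows [0=2,3->0,3->1,3->2] -> levels [7 7 7 5]
  -> period-2 cycle: step 5 state = step 3 state; never stabilizes
  -> state at step 30: (30-3) mod 2 = 1, same as step 4 -> [6 6 6 8]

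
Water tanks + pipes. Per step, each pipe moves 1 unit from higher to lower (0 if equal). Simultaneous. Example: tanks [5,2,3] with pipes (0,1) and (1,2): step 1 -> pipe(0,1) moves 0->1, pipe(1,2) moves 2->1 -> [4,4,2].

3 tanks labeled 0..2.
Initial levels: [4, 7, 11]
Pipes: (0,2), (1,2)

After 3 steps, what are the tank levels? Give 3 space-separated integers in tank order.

Answer: 7 8 7

Derivation:
Step 1: flows [2->0,2->1] -> levels [5 8 9]
Step 2: flows [2->0,2->1] -> levels [6 9 7]
Step 3: flows [2->0,1->2] -> levels [7 8 7]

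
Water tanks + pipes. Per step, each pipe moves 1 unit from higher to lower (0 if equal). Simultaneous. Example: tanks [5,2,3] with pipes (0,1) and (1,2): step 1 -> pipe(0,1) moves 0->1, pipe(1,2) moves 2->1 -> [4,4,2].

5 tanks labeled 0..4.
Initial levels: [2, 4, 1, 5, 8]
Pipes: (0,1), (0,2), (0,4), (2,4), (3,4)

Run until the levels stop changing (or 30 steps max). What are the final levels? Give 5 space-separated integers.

Step 1: flows [1->0,0->2,4->0,4->2,4->3] -> levels [3 3 3 6 5]
Step 2: flows [0=1,0=2,4->0,4->2,3->4] -> levels [4 3 4 5 4]
Step 3: flows [0->1,0=2,0=4,2=4,3->4] -> levels [3 4 4 4 5]
Step 4: flows [1->0,2->0,4->0,4->2,4->3] -> levels [6 3 4 5 2]
Step 5: flows [0->1,0->2,0->4,2->4,3->4] -> levels [3 4 4 4 5]
  -> period-2 cycle: step 5 state = step 3 state; never stabilizes
  -> state at step 30: (30-3) mod 2 = 1, same as step 4 -> [6 3 4 5 2]

Answer: 6 3 4 5 2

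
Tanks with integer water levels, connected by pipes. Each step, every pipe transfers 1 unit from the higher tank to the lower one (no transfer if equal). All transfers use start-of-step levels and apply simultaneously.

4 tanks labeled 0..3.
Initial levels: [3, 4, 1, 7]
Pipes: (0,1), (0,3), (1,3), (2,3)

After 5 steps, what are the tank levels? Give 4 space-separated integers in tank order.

Step 1: flows [1->0,3->0,3->1,3->2] -> levels [5 4 2 4]
Step 2: flows [0->1,0->3,1=3,3->2] -> levels [3 5 3 4]
Step 3: flows [1->0,3->0,1->3,3->2] -> levels [5 3 4 3]
Step 4: flows [0->1,0->3,1=3,2->3] -> levels [3 4 3 5]
Step 5: flows [1->0,3->0,3->1,3->2] -> levels [5 4 4 2]

Answer: 5 4 4 2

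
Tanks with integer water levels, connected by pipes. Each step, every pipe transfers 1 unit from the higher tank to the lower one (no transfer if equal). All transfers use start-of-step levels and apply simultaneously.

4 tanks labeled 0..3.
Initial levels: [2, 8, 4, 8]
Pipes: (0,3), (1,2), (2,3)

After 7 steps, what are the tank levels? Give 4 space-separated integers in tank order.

Step 1: flows [3->0,1->2,3->2] -> levels [3 7 6 6]
Step 2: flows [3->0,1->2,2=3] -> levels [4 6 7 5]
Step 3: flows [3->0,2->1,2->3] -> levels [5 7 5 5]
Step 4: flows [0=3,1->2,2=3] -> levels [5 6 6 5]
Step 5: flows [0=3,1=2,2->3] -> levels [5 6 5 6]
Step 6: flows [3->0,1->2,3->2] -> levels [6 5 7 4]
Step 7: flows [0->3,2->1,2->3] -> levels [5 6 5 6]

Answer: 5 6 5 6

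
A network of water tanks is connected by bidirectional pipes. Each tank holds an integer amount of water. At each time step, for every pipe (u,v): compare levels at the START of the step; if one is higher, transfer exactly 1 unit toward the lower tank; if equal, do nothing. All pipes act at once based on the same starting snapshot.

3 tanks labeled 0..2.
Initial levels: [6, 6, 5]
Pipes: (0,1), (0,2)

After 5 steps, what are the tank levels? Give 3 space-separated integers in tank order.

Answer: 5 6 6

Derivation:
Step 1: flows [0=1,0->2] -> levels [5 6 6]
Step 2: flows [1->0,2->0] -> levels [7 5 5]
Step 3: flows [0->1,0->2] -> levels [5 6 6]
  -> period-2 cycle: step 3 state = step 1 state
  -> state at step 5: (5-1) mod 2 = 0, same as step 1 -> [5 6 6]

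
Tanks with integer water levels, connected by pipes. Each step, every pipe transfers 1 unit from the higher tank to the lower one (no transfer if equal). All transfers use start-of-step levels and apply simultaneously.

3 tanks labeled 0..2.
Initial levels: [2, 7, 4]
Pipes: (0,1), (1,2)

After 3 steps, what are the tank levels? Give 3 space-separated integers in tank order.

Answer: 4 5 4

Derivation:
Step 1: flows [1->0,1->2] -> levels [3 5 5]
Step 2: flows [1->0,1=2] -> levels [4 4 5]
Step 3: flows [0=1,2->1] -> levels [4 5 4]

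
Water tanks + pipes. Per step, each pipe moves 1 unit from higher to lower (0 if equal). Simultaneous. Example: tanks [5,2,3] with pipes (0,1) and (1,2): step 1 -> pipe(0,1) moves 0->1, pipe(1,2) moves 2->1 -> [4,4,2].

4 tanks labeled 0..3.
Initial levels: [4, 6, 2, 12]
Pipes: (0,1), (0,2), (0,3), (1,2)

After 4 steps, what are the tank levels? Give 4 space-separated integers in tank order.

Answer: 6 5 5 8

Derivation:
Step 1: flows [1->0,0->2,3->0,1->2] -> levels [5 4 4 11]
Step 2: flows [0->1,0->2,3->0,1=2] -> levels [4 5 5 10]
Step 3: flows [1->0,2->0,3->0,1=2] -> levels [7 4 4 9]
Step 4: flows [0->1,0->2,3->0,1=2] -> levels [6 5 5 8]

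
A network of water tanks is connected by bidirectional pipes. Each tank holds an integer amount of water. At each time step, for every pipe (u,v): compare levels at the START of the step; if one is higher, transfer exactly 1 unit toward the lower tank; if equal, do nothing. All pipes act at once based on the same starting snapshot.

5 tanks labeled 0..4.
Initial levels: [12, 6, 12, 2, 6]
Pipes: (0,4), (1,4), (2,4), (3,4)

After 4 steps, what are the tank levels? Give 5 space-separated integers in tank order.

Step 1: flows [0->4,1=4,2->4,4->3] -> levels [11 6 11 3 7]
Step 2: flows [0->4,4->1,2->4,4->3] -> levels [10 7 10 4 7]
Step 3: flows [0->4,1=4,2->4,4->3] -> levels [9 7 9 5 8]
Step 4: flows [0->4,4->1,2->4,4->3] -> levels [8 8 8 6 8]

Answer: 8 8 8 6 8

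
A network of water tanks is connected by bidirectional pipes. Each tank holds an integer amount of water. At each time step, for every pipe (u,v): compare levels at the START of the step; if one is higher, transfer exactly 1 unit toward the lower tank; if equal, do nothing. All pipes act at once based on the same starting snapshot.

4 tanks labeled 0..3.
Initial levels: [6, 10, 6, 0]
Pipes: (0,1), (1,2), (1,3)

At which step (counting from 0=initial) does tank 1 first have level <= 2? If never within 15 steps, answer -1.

Step 1: flows [1->0,1->2,1->3] -> levels [7 7 7 1]
Step 2: flows [0=1,1=2,1->3] -> levels [7 6 7 2]
Step 3: flows [0->1,2->1,1->3] -> levels [6 7 6 3]
Step 4: flows [1->0,1->2,1->3] -> levels [7 4 7 4]
Step 5: flows [0->1,2->1,1=3] -> levels [6 6 6 4]
Step 6: flows [0=1,1=2,1->3] -> levels [6 5 6 5]
Step 7: flows [0->1,2->1,1=3] -> levels [5 7 5 5]
Step 8: flows [1->0,1->2,1->3] -> levels [6 4 6 6]
Step 9: flows [0->1,2->1,3->1] -> levels [5 7 5 5]
  -> period-2 cycle (repeats step 7); tank 1 never drops to <=2
Tank 1 never reaches <=2 within 15 steps

Answer: -1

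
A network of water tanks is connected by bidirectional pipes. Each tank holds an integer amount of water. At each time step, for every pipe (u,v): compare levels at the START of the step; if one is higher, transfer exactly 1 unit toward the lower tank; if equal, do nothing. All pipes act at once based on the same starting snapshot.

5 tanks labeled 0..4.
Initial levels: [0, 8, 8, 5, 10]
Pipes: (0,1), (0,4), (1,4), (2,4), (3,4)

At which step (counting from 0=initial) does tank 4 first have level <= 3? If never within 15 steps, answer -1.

Answer: -1

Derivation:
Step 1: flows [1->0,4->0,4->1,4->2,4->3] -> levels [2 8 9 6 6]
Step 2: flows [1->0,4->0,1->4,2->4,3=4] -> levels [4 6 8 6 7]
Step 3: flows [1->0,4->0,4->1,2->4,4->3] -> levels [6 6 7 7 5]
Step 4: flows [0=1,0->4,1->4,2->4,3->4] -> levels [5 5 6 6 9]
Step 5: flows [0=1,4->0,4->1,4->2,4->3] -> levels [6 6 7 7 5]
  -> period-2 cycle (repeats step 3); tank 4 never drops to <=3
Tank 4 never reaches <=3 within 15 steps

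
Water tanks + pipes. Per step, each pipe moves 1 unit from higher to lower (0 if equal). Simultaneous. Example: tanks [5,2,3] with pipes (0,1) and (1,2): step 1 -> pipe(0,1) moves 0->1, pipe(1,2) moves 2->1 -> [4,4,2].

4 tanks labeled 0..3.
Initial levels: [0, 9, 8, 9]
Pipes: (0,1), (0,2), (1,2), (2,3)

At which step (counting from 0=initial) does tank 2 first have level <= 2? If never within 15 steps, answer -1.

Step 1: flows [1->0,2->0,1->2,3->2] -> levels [2 7 9 8]
Step 2: flows [1->0,2->0,2->1,2->3] -> levels [4 7 6 9]
Step 3: flows [1->0,2->0,1->2,3->2] -> levels [6 5 7 8]
Step 4: flows [0->1,2->0,2->1,3->2] -> levels [6 7 6 7]
Step 5: flows [1->0,0=2,1->2,3->2] -> levels [7 5 8 6]
Step 6: flows [0->1,2->0,2->1,2->3] -> levels [7 7 5 7]
Step 7: flows [0=1,0->2,1->2,3->2] -> levels [6 6 8 6]
Step 8: flows [0=1,2->0,2->1,2->3] -> levels [7 7 5 7]
  -> period-2 cycle (repeats step 6); tank 2 never drops to <=2
Tank 2 never reaches <=2 within 15 steps

Answer: -1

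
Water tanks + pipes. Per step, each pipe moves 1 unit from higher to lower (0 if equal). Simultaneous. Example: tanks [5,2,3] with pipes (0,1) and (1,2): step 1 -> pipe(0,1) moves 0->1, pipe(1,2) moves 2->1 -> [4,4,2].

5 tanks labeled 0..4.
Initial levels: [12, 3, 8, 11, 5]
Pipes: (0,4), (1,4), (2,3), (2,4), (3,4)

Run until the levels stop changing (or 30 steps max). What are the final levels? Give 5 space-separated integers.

Answer: 8 7 8 7 9

Derivation:
Step 1: flows [0->4,4->1,3->2,2->4,3->4] -> levels [11 4 8 9 7]
Step 2: flows [0->4,4->1,3->2,2->4,3->4] -> levels [10 5 8 7 9]
Step 3: flows [0->4,4->1,2->3,4->2,4->3] -> levels [9 6 8 9 7]
Step 4: flows [0->4,4->1,3->2,2->4,3->4] -> levels [8 7 8 7 9]
Step 5: flows [4->0,4->1,2->3,4->2,4->3] -> levels [9 8 8 9 5]
Step 6: flows [0->4,1->4,3->2,2->4,3->4] -> levels [8 7 8 7 9]
  -> period-2 cycle: step 6 state = step 4 state; never stabilizes
  -> state at step 30: (30-4) mod 2 = 0, same as step 4 -> [8 7 8 7 9]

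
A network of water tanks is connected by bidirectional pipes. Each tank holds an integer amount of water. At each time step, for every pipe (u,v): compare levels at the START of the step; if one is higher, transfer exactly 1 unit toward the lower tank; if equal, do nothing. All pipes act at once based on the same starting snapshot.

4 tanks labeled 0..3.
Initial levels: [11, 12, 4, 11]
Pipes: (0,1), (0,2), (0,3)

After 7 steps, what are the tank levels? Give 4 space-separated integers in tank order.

Step 1: flows [1->0,0->2,0=3] -> levels [11 11 5 11]
Step 2: flows [0=1,0->2,0=3] -> levels [10 11 6 11]
Step 3: flows [1->0,0->2,3->0] -> levels [11 10 7 10]
Step 4: flows [0->1,0->2,0->3] -> levels [8 11 8 11]
Step 5: flows [1->0,0=2,3->0] -> levels [10 10 8 10]
Step 6: flows [0=1,0->2,0=3] -> levels [9 10 9 10]
Step 7: flows [1->0,0=2,3->0] -> levels [11 9 9 9]

Answer: 11 9 9 9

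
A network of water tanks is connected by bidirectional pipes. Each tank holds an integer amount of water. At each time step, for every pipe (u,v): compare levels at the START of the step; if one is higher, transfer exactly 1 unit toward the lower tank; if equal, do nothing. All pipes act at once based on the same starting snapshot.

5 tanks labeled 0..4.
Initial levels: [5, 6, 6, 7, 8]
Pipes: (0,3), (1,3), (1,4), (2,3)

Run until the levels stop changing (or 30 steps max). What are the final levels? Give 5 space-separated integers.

Step 1: flows [3->0,3->1,4->1,3->2] -> levels [6 8 7 4 7]
Step 2: flows [0->3,1->3,1->4,2->3] -> levels [5 6 6 7 8]
  -> period-2 cycle: step 2 state = step 0 state; never stabilizes
  -> state at step 30: (30-0) mod 2 = 0, same as step 0 -> [5 6 6 7 8]

Answer: 5 6 6 7 8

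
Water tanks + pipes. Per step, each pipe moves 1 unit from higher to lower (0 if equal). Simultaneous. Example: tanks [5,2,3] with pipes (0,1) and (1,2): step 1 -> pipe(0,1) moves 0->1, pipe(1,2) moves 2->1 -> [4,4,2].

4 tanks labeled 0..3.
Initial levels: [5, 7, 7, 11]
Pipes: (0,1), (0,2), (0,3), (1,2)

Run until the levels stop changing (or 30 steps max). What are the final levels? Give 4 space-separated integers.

Answer: 6 8 8 8

Derivation:
Step 1: flows [1->0,2->0,3->0,1=2] -> levels [8 6 6 10]
Step 2: flows [0->1,0->2,3->0,1=2] -> levels [7 7 7 9]
Step 3: flows [0=1,0=2,3->0,1=2] -> levels [8 7 7 8]
Step 4: flows [0->1,0->2,0=3,1=2] -> levels [6 8 8 8]
Step 5: flows [1->0,2->0,3->0,1=2] -> levels [9 7 7 7]
Step 6: flows [0->1,0->2,0->3,1=2] -> levels [6 8 8 8]
  -> period-2 cycle: step 6 state = step 4 state; never stabilizes
  -> state at step 30: (30-4) mod 2 = 0, same as step 4 -> [6 8 8 8]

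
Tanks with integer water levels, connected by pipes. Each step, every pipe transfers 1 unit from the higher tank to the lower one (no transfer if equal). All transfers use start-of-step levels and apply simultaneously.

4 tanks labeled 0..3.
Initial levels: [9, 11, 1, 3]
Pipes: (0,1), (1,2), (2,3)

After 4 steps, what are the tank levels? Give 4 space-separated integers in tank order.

Step 1: flows [1->0,1->2,3->2] -> levels [10 9 3 2]
Step 2: flows [0->1,1->2,2->3] -> levels [9 9 3 3]
Step 3: flows [0=1,1->2,2=3] -> levels [9 8 4 3]
Step 4: flows [0->1,1->2,2->3] -> levels [8 8 4 4]

Answer: 8 8 4 4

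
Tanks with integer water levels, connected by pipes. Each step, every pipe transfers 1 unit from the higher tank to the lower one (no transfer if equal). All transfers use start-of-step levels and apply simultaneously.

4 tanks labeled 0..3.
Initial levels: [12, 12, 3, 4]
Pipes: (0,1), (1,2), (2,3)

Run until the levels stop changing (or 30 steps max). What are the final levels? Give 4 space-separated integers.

Step 1: flows [0=1,1->2,3->2] -> levels [12 11 5 3]
Step 2: flows [0->1,1->2,2->3] -> levels [11 11 5 4]
Step 3: flows [0=1,1->2,2->3] -> levels [11 10 5 5]
Step 4: flows [0->1,1->2,2=3] -> levels [10 10 6 5]
Step 5: flows [0=1,1->2,2->3] -> levels [10 9 6 6]
Step 6: flows [0->1,1->2,2=3] -> levels [9 9 7 6]
Step 7: flows [0=1,1->2,2->3] -> levels [9 8 7 7]
Step 8: flows [0->1,1->2,2=3] -> levels [8 8 8 7]
Step 9: flows [0=1,1=2,2->3] -> levels [8 8 7 8]
Step 10: flows [0=1,1->2,3->2] -> levels [8 7 9 7]
Step 11: flows [0->1,2->1,2->3] -> levels [7 9 7 8]
Step 12: flows [1->0,1->2,3->2] -> levels [8 7 9 7]
  -> period-2 cycle: step 12 state = step 10 state; never stabilizes
  -> state at step 30: (30-10) mod 2 = 0, same as step 10 -> [8 7 9 7]

Answer: 8 7 9 7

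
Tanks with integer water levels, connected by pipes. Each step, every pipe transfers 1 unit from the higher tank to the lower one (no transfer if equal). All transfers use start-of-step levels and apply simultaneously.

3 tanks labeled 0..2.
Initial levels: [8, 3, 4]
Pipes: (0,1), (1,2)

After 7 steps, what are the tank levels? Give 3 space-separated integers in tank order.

Step 1: flows [0->1,2->1] -> levels [7 5 3]
Step 2: flows [0->1,1->2] -> levels [6 5 4]
Step 3: flows [0->1,1->2] -> levels [5 5 5]
Step 4: flows [0=1,1=2] -> levels [5 5 5]
  -> stable; steps 5..7 unchanged -> [5 5 5]

Answer: 5 5 5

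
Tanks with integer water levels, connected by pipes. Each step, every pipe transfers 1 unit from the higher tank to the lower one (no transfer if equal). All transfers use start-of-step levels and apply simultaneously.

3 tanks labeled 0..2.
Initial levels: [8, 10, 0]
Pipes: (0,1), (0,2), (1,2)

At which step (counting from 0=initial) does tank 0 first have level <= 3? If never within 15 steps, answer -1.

Step 1: flows [1->0,0->2,1->2] -> levels [8 8 2]
Step 2: flows [0=1,0->2,1->2] -> levels [7 7 4]
Step 3: flows [0=1,0->2,1->2] -> levels [6 6 6]
Step 4: flows [0=1,0=2,1=2] -> levels [6 6 6]
  -> stable; tank 0 stays at 6 > 3
Tank 0 never reaches <=3 within 15 steps

Answer: -1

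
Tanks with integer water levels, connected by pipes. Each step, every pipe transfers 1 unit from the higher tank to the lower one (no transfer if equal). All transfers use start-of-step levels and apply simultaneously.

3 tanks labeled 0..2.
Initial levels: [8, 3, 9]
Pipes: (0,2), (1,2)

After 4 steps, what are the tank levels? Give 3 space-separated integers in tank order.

Step 1: flows [2->0,2->1] -> levels [9 4 7]
Step 2: flows [0->2,2->1] -> levels [8 5 7]
Step 3: flows [0->2,2->1] -> levels [7 6 7]
Step 4: flows [0=2,2->1] -> levels [7 7 6]

Answer: 7 7 6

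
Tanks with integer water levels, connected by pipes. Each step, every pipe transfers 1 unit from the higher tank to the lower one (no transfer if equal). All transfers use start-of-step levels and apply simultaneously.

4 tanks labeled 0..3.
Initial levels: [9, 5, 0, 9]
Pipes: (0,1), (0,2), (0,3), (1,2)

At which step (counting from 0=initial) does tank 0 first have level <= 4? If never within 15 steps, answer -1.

Step 1: flows [0->1,0->2,0=3,1->2] -> levels [7 5 2 9]
Step 2: flows [0->1,0->2,3->0,1->2] -> levels [6 5 4 8]
Step 3: flows [0->1,0->2,3->0,1->2] -> levels [5 5 6 7]
Step 4: flows [0=1,2->0,3->0,2->1] -> levels [7 6 4 6]
Step 5: flows [0->1,0->2,0->3,1->2] -> levels [4 6 6 7]
Tank 0 first reaches <=4 at step 5

Answer: 5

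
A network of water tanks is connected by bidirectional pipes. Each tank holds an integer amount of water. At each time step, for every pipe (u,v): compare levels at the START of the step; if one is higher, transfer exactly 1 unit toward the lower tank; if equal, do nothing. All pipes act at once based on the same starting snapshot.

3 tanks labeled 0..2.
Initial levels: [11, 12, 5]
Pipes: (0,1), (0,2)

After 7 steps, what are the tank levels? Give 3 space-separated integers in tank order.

Answer: 10 9 9

Derivation:
Step 1: flows [1->0,0->2] -> levels [11 11 6]
Step 2: flows [0=1,0->2] -> levels [10 11 7]
Step 3: flows [1->0,0->2] -> levels [10 10 8]
Step 4: flows [0=1,0->2] -> levels [9 10 9]
Step 5: flows [1->0,0=2] -> levels [10 9 9]
Step 6: flows [0->1,0->2] -> levels [8 10 10]
Step 7: flows [1->0,2->0] -> levels [10 9 9]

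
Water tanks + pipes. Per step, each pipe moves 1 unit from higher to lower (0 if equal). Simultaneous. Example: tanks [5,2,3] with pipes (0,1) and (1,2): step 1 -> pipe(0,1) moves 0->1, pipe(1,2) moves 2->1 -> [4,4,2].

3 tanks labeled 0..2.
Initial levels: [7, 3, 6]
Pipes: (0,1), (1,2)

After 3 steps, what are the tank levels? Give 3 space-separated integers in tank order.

Step 1: flows [0->1,2->1] -> levels [6 5 5]
Step 2: flows [0->1,1=2] -> levels [5 6 5]
Step 3: flows [1->0,1->2] -> levels [6 4 6]

Answer: 6 4 6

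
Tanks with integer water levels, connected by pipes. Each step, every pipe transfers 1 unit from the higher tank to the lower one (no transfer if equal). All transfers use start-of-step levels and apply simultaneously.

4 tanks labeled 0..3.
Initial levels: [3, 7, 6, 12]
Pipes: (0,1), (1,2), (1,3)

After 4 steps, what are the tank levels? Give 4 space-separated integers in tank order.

Step 1: flows [1->0,1->2,3->1] -> levels [4 6 7 11]
Step 2: flows [1->0,2->1,3->1] -> levels [5 7 6 10]
Step 3: flows [1->0,1->2,3->1] -> levels [6 6 7 9]
Step 4: flows [0=1,2->1,3->1] -> levels [6 8 6 8]

Answer: 6 8 6 8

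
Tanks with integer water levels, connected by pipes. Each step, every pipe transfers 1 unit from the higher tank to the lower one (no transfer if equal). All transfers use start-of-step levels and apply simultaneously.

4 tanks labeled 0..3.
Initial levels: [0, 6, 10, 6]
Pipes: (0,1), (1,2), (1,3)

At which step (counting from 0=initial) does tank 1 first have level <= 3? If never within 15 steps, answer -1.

Answer: -1

Derivation:
Step 1: flows [1->0,2->1,1=3] -> levels [1 6 9 6]
Step 2: flows [1->0,2->1,1=3] -> levels [2 6 8 6]
Step 3: flows [1->0,2->1,1=3] -> levels [3 6 7 6]
Step 4: flows [1->0,2->1,1=3] -> levels [4 6 6 6]
Step 5: flows [1->0,1=2,1=3] -> levels [5 5 6 6]
Step 6: flows [0=1,2->1,3->1] -> levels [5 7 5 5]
Step 7: flows [1->0,1->2,1->3] -> levels [6 4 6 6]
Step 8: flows [0->1,2->1,3->1] -> levels [5 7 5 5]
  -> period-2 cycle (repeats step 6); tank 1 never drops to <=3
Tank 1 never reaches <=3 within 15 steps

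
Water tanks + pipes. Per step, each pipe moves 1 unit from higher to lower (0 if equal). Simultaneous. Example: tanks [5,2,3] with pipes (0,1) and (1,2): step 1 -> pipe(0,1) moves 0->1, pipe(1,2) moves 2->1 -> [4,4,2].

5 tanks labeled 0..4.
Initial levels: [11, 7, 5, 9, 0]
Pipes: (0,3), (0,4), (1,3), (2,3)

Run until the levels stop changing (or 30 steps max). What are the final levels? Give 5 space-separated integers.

Step 1: flows [0->3,0->4,3->1,3->2] -> levels [9 8 6 8 1]
Step 2: flows [0->3,0->4,1=3,3->2] -> levels [7 8 7 8 2]
Step 3: flows [3->0,0->4,1=3,3->2] -> levels [7 8 8 6 3]
Step 4: flows [0->3,0->4,1->3,2->3] -> levels [5 7 7 9 4]
Step 5: flows [3->0,0->4,3->1,3->2] -> levels [5 8 8 6 5]
Step 6: flows [3->0,0=4,1->3,2->3] -> levels [6 7 7 7 5]
Step 7: flows [3->0,0->4,1=3,2=3] -> levels [6 7 7 6 6]
Step 8: flows [0=3,0=4,1->3,2->3] -> levels [6 6 6 8 6]
Step 9: flows [3->0,0=4,3->1,3->2] -> levels [7 7 7 5 6]
Step 10: flows [0->3,0->4,1->3,2->3] -> levels [5 6 6 8 7]
Step 11: flows [3->0,4->0,3->1,3->2] -> levels [7 7 7 5 6]
  -> period-2 cycle: step 11 state = step 9 state; never stabilizes
  -> state at step 30: (30-9) mod 2 = 1, same as step 10 -> [5 6 6 8 7]

Answer: 5 6 6 8 7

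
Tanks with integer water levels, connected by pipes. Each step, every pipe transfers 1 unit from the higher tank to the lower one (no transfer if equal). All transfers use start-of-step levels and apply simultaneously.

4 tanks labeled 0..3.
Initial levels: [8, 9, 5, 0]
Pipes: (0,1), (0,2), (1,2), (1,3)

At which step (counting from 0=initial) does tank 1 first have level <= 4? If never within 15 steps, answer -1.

Answer: 7

Derivation:
Step 1: flows [1->0,0->2,1->2,1->3] -> levels [8 6 7 1]
Step 2: flows [0->1,0->2,2->1,1->3] -> levels [6 7 7 2]
Step 3: flows [1->0,2->0,1=2,1->3] -> levels [8 5 6 3]
Step 4: flows [0->1,0->2,2->1,1->3] -> levels [6 6 6 4]
Step 5: flows [0=1,0=2,1=2,1->3] -> levels [6 5 6 5]
Step 6: flows [0->1,0=2,2->1,1=3] -> levels [5 7 5 5]
Step 7: flows [1->0,0=2,1->2,1->3] -> levels [6 4 6 6]
Tank 1 first reaches <=4 at step 7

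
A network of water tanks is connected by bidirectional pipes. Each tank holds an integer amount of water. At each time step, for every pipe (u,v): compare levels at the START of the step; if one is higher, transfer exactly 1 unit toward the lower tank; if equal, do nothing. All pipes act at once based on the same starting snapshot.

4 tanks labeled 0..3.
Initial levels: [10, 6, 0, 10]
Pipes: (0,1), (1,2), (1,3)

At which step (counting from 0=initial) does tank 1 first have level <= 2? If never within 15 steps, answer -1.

Answer: -1

Derivation:
Step 1: flows [0->1,1->2,3->1] -> levels [9 7 1 9]
Step 2: flows [0->1,1->2,3->1] -> levels [8 8 2 8]
Step 3: flows [0=1,1->2,1=3] -> levels [8 7 3 8]
Step 4: flows [0->1,1->2,3->1] -> levels [7 8 4 7]
Step 5: flows [1->0,1->2,1->3] -> levels [8 5 5 8]
Step 6: flows [0->1,1=2,3->1] -> levels [7 7 5 7]
Step 7: flows [0=1,1->2,1=3] -> levels [7 6 6 7]
Step 8: flows [0->1,1=2,3->1] -> levels [6 8 6 6]
Step 9: flows [1->0,1->2,1->3] -> levels [7 5 7 7]
Step 10: flows [0->1,2->1,3->1] -> levels [6 8 6 6]
  -> period-2 cycle (repeats step 8); tank 1 never drops to <=2
Tank 1 never reaches <=2 within 15 steps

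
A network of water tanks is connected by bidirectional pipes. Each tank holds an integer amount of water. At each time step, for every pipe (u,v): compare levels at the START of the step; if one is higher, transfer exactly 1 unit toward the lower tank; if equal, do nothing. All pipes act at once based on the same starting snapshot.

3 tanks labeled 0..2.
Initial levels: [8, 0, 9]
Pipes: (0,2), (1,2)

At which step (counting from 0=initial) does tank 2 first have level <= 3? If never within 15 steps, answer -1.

Step 1: flows [2->0,2->1] -> levels [9 1 7]
Step 2: flows [0->2,2->1] -> levels [8 2 7]
Step 3: flows [0->2,2->1] -> levels [7 3 7]
Step 4: flows [0=2,2->1] -> levels [7 4 6]
Step 5: flows [0->2,2->1] -> levels [6 5 6]
Step 6: flows [0=2,2->1] -> levels [6 6 5]
Step 7: flows [0->2,1->2] -> levels [5 5 7]
Step 8: flows [2->0,2->1] -> levels [6 6 5]
  -> period-2 cycle (repeats step 6); tank 2 never drops to <=3
Tank 2 never reaches <=3 within 15 steps

Answer: -1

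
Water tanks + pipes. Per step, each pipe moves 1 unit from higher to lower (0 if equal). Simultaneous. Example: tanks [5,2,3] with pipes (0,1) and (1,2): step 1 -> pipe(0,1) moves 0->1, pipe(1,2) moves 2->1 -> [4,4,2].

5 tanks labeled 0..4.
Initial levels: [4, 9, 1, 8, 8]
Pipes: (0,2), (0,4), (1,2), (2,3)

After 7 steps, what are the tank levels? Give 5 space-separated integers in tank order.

Answer: 7 7 4 7 5

Derivation:
Step 1: flows [0->2,4->0,1->2,3->2] -> levels [4 8 4 7 7]
Step 2: flows [0=2,4->0,1->2,3->2] -> levels [5 7 6 6 6]
Step 3: flows [2->0,4->0,1->2,2=3] -> levels [7 6 6 6 5]
Step 4: flows [0->2,0->4,1=2,2=3] -> levels [5 6 7 6 6]
Step 5: flows [2->0,4->0,2->1,2->3] -> levels [7 7 4 7 5]
Step 6: flows [0->2,0->4,1->2,3->2] -> levels [5 6 7 6 6]
  -> period-2 cycle: step 6 state = step 4 state
  -> state at step 7: (7-4) mod 2 = 1, same as step 5 -> [7 7 4 7 5]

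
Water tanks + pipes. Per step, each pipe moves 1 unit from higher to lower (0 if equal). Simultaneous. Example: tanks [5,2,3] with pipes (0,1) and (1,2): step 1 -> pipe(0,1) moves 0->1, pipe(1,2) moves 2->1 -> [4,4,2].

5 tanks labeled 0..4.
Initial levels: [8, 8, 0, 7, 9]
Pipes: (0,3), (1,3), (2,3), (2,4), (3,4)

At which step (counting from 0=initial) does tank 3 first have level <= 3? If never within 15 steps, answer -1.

Answer: -1

Derivation:
Step 1: flows [0->3,1->3,3->2,4->2,4->3] -> levels [7 7 2 9 7]
Step 2: flows [3->0,3->1,3->2,4->2,3->4] -> levels [8 8 4 5 7]
Step 3: flows [0->3,1->3,3->2,4->2,4->3] -> levels [7 7 6 7 5]
Step 4: flows [0=3,1=3,3->2,2->4,3->4] -> levels [7 7 6 5 7]
Step 5: flows [0->3,1->3,2->3,4->2,4->3] -> levels [6 6 6 9 5]
Step 6: flows [3->0,3->1,3->2,2->4,3->4] -> levels [7 7 6 5 7]
  -> period-2 cycle (repeats step 4); tank 3 never drops to <=3
Tank 3 never reaches <=3 within 15 steps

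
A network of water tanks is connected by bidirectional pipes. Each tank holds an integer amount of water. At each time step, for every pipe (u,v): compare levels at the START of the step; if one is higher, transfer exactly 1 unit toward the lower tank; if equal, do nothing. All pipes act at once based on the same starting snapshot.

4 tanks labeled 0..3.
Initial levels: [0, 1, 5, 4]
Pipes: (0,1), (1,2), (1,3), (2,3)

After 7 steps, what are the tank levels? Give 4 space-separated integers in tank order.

Step 1: flows [1->0,2->1,3->1,2->3] -> levels [1 2 3 4]
Step 2: flows [1->0,2->1,3->1,3->2] -> levels [2 3 3 2]
Step 3: flows [1->0,1=2,1->3,2->3] -> levels [3 1 2 4]
Step 4: flows [0->1,2->1,3->1,3->2] -> levels [2 4 2 2]
Step 5: flows [1->0,1->2,1->3,2=3] -> levels [3 1 3 3]
Step 6: flows [0->1,2->1,3->1,2=3] -> levels [2 4 2 2]
  -> period-2 cycle: step 6 state = step 4 state
  -> state at step 7: (7-4) mod 2 = 1, same as step 5 -> [3 1 3 3]

Answer: 3 1 3 3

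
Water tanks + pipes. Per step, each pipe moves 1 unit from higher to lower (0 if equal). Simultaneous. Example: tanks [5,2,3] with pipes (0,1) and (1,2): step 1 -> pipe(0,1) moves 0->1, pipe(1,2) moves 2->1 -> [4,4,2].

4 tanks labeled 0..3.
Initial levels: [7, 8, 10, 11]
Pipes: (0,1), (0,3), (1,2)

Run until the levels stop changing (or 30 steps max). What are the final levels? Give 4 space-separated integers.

Answer: 8 10 8 10

Derivation:
Step 1: flows [1->0,3->0,2->1] -> levels [9 8 9 10]
Step 2: flows [0->1,3->0,2->1] -> levels [9 10 8 9]
Step 3: flows [1->0,0=3,1->2] -> levels [10 8 9 9]
Step 4: flows [0->1,0->3,2->1] -> levels [8 10 8 10]
Step 5: flows [1->0,3->0,1->2] -> levels [10 8 9 9]
  -> period-2 cycle: step 5 state = step 3 state; never stabilizes
  -> state at step 30: (30-3) mod 2 = 1, same as step 4 -> [8 10 8 10]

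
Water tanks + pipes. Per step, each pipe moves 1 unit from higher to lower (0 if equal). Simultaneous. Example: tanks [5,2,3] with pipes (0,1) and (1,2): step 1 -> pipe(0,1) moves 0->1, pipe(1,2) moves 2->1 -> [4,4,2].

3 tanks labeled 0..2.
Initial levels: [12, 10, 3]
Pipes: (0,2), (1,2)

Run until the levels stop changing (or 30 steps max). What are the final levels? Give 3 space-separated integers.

Step 1: flows [0->2,1->2] -> levels [11 9 5]
Step 2: flows [0->2,1->2] -> levels [10 8 7]
Step 3: flows [0->2,1->2] -> levels [9 7 9]
Step 4: flows [0=2,2->1] -> levels [9 8 8]
Step 5: flows [0->2,1=2] -> levels [8 8 9]
Step 6: flows [2->0,2->1] -> levels [9 9 7]
Step 7: flows [0->2,1->2] -> levels [8 8 9]
  -> period-2 cycle: step 7 state = step 5 state; never stabilizes
  -> state at step 30: (30-5) mod 2 = 1, same as step 6 -> [9 9 7]

Answer: 9 9 7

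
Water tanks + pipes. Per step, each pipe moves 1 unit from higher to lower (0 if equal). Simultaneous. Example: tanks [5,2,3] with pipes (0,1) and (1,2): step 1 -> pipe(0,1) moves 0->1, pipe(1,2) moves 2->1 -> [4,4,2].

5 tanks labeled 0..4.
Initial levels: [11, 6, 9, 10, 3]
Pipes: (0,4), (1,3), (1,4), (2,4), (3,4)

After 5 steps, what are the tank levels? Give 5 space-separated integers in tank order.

Step 1: flows [0->4,3->1,1->4,2->4,3->4] -> levels [10 6 8 8 7]
Step 2: flows [0->4,3->1,4->1,2->4,3->4] -> levels [9 8 7 6 9]
Step 3: flows [0=4,1->3,4->1,4->2,4->3] -> levels [9 8 8 8 6]
Step 4: flows [0->4,1=3,1->4,2->4,3->4] -> levels [8 7 7 7 10]
Step 5: flows [4->0,1=3,4->1,4->2,4->3] -> levels [9 8 8 8 6]

Answer: 9 8 8 8 6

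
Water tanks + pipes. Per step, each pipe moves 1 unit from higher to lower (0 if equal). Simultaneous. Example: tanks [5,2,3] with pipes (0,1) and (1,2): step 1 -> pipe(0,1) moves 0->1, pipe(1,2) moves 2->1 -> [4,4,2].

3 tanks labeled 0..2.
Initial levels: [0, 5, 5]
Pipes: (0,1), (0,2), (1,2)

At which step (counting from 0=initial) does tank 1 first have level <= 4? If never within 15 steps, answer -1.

Step 1: flows [1->0,2->0,1=2] -> levels [2 4 4]
Tank 1 first reaches <=4 at step 1

Answer: 1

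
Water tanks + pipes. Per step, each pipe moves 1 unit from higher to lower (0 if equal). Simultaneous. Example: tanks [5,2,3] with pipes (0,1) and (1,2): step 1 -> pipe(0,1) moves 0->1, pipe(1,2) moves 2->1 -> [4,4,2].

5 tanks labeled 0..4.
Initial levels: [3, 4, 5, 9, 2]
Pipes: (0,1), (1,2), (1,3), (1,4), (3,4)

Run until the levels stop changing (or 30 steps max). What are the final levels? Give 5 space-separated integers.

Answer: 4 7 4 4 4

Derivation:
Step 1: flows [1->0,2->1,3->1,1->4,3->4] -> levels [4 4 4 7 4]
Step 2: flows [0=1,1=2,3->1,1=4,3->4] -> levels [4 5 4 5 5]
Step 3: flows [1->0,1->2,1=3,1=4,3=4] -> levels [5 3 5 5 5]
Step 4: flows [0->1,2->1,3->1,4->1,3=4] -> levels [4 7 4 4 4]
Step 5: flows [1->0,1->2,1->3,1->4,3=4] -> levels [5 3 5 5 5]
  -> period-2 cycle: step 5 state = step 3 state; never stabilizes
  -> state at step 30: (30-3) mod 2 = 1, same as step 4 -> [4 7 4 4 4]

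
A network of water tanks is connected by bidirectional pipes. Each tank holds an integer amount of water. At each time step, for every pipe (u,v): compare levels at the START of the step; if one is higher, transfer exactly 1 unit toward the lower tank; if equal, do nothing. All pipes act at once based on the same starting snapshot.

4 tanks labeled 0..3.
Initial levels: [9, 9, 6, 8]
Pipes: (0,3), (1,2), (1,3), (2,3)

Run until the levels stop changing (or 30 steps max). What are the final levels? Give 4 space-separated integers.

Step 1: flows [0->3,1->2,1->3,3->2] -> levels [8 7 8 9]
Step 2: flows [3->0,2->1,3->1,3->2] -> levels [9 9 8 6]
Step 3: flows [0->3,1->2,1->3,2->3] -> levels [8 7 8 9]
  -> period-2 cycle: step 3 state = step 1 state; never stabilizes
  -> state at step 30: (30-1) mod 2 = 1, same as step 2 -> [9 9 8 6]

Answer: 9 9 8 6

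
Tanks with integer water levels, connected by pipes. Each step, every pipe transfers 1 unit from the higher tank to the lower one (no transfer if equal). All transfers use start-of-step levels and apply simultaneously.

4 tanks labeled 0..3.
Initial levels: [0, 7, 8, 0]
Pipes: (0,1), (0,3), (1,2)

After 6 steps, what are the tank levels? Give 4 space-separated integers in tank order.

Answer: 3 4 5 3

Derivation:
Step 1: flows [1->0,0=3,2->1] -> levels [1 7 7 0]
Step 2: flows [1->0,0->3,1=2] -> levels [1 6 7 1]
Step 3: flows [1->0,0=3,2->1] -> levels [2 6 6 1]
Step 4: flows [1->0,0->3,1=2] -> levels [2 5 6 2]
Step 5: flows [1->0,0=3,2->1] -> levels [3 5 5 2]
Step 6: flows [1->0,0->3,1=2] -> levels [3 4 5 3]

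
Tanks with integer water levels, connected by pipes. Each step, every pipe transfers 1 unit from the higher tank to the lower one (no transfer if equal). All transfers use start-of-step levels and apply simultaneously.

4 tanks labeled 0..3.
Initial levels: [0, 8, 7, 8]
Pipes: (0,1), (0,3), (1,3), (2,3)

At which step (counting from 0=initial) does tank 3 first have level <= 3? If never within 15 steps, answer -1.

Answer: -1

Derivation:
Step 1: flows [1->0,3->0,1=3,3->2] -> levels [2 7 8 6]
Step 2: flows [1->0,3->0,1->3,2->3] -> levels [4 5 7 7]
Step 3: flows [1->0,3->0,3->1,2=3] -> levels [6 5 7 5]
Step 4: flows [0->1,0->3,1=3,2->3] -> levels [4 6 6 7]
Step 5: flows [1->0,3->0,3->1,3->2] -> levels [6 6 7 4]
Step 6: flows [0=1,0->3,1->3,2->3] -> levels [5 5 6 7]
Step 7: flows [0=1,3->0,3->1,3->2] -> levels [6 6 7 4]
  -> period-2 cycle (repeats step 5); tank 3 never drops to <=3
Tank 3 never reaches <=3 within 15 steps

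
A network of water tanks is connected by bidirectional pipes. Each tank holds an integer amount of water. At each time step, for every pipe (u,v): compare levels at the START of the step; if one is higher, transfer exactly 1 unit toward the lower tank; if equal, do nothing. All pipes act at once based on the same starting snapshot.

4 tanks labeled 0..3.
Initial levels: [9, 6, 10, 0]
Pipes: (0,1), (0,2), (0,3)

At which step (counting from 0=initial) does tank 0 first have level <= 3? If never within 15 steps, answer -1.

Answer: -1

Derivation:
Step 1: flows [0->1,2->0,0->3] -> levels [8 7 9 1]
Step 2: flows [0->1,2->0,0->3] -> levels [7 8 8 2]
Step 3: flows [1->0,2->0,0->3] -> levels [8 7 7 3]
Step 4: flows [0->1,0->2,0->3] -> levels [5 8 8 4]
Step 5: flows [1->0,2->0,0->3] -> levels [6 7 7 5]
Step 6: flows [1->0,2->0,0->3] -> levels [7 6 6 6]
Step 7: flows [0->1,0->2,0->3] -> levels [4 7 7 7]
Step 8: flows [1->0,2->0,3->0] -> levels [7 6 6 6]
  -> period-2 cycle (repeats step 6); tank 0 never drops to <=3
Tank 0 never reaches <=3 within 15 steps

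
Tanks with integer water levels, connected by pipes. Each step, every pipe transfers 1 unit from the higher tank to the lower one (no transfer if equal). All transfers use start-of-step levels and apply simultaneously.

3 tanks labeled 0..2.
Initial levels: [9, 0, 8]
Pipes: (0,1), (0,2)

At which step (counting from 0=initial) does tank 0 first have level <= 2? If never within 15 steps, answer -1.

Answer: -1

Derivation:
Step 1: flows [0->1,0->2] -> levels [7 1 9]
Step 2: flows [0->1,2->0] -> levels [7 2 8]
Step 3: flows [0->1,2->0] -> levels [7 3 7]
Step 4: flows [0->1,0=2] -> levels [6 4 7]
Step 5: flows [0->1,2->0] -> levels [6 5 6]
Step 6: flows [0->1,0=2] -> levels [5 6 6]
Step 7: flows [1->0,2->0] -> levels [7 5 5]
Step 8: flows [0->1,0->2] -> levels [5 6 6]
  -> period-2 cycle (repeats step 6); tank 0 never drops to <=2
Tank 0 never reaches <=2 within 15 steps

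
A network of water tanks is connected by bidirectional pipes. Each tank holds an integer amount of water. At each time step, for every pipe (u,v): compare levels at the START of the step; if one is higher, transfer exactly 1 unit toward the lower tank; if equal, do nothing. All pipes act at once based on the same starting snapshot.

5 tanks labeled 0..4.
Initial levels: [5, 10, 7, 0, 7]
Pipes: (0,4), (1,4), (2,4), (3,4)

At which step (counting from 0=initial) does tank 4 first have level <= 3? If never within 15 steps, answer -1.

Answer: 5

Derivation:
Step 1: flows [4->0,1->4,2=4,4->3] -> levels [6 9 7 1 6]
Step 2: flows [0=4,1->4,2->4,4->3] -> levels [6 8 6 2 7]
Step 3: flows [4->0,1->4,4->2,4->3] -> levels [7 7 7 3 5]
Step 4: flows [0->4,1->4,2->4,4->3] -> levels [6 6 6 4 7]
Step 5: flows [4->0,4->1,4->2,4->3] -> levels [7 7 7 5 3]
Tank 4 first reaches <=3 at step 5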